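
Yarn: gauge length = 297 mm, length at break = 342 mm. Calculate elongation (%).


Formula: Elongation (%) = ((L_break - L0) / L0) * 100
Step 1: Extension = 342 - 297 = 45 mm
Step 2: Elongation = (45 / 297) * 100
Step 3: Elongation = 0.151515 * 100 = 15.1515% ≈ 15.2%

15.2%


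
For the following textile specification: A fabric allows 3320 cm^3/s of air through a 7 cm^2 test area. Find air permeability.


Formula: Air Permeability = Airflow / Test Area
AP = 3320 cm^3/s / 7 cm^2
AP = 474.3 cm^3/s/cm^2

474.3 cm^3/s/cm^2


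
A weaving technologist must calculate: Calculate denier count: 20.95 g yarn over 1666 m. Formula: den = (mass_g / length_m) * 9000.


Formula: den = (mass_g / length_m) * 9000
Substituting: den = (20.95 / 1666) * 9000
Intermediate: 20.95 / 1666 = 0.01257503 g/m
den = 0.01257503 * 9000 = 113.2 denier

113.2 denier


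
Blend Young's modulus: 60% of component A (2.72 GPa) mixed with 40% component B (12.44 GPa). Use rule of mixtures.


Formula: Blend property = (fraction_A * property_A) + (fraction_B * property_B)
Step 1: Contribution A = 60/100 * 2.72 GPa = 1.632 GPa
Step 2: Contribution B = 40/100 * 12.44 GPa = 4.976 GPa
Step 3: Blend Young's modulus = 1.632 + 4.976 = 6.608 GPa

6.608 GPa


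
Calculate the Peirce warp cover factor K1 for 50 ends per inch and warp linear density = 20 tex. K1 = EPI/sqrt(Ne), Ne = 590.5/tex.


Formula: K1 = EPI / sqrt(Ne), with Ne = 590.5 / tex_warp
Step 1: Ne = 590.5 / 20 = 29.525
Step 2: sqrt(Ne) = sqrt(29.525) = 5.4337
Step 3: K1 = 50 / 5.4337 = 9.2

9.2


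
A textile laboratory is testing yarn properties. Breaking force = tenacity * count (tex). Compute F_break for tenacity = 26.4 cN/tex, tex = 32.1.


Formula: Breaking force = Tenacity * Linear density
F = 26.4 cN/tex * 32.1 tex
F = 847.44 cN

847.44 cN


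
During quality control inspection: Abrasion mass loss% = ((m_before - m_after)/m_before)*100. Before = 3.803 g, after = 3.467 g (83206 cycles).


Formula: Mass loss% = ((m_before - m_after) / m_before) * 100
Step 1: Mass loss = 3.803 - 3.467 = 0.336 g
Step 2: Ratio = 0.336 / 3.803 = 0.0883513
Step 3: Mass loss% = 0.0883513 * 100 = 8.83513% ≈ 8.84%

8.84%


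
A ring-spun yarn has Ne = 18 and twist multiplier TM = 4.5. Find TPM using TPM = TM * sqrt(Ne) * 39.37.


Formula: TPM = TM * sqrt(Ne) * 39.37
Step 1: sqrt(Ne) = sqrt(18) = 4.2426
Step 2: TM * sqrt(Ne) = 4.5 * 4.2426 = 19.0917
Step 3: TPM = 19.0917 * 39.37 = 752 twists/m

752 twists/m


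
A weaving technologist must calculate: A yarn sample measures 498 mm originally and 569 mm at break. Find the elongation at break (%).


Formula: Elongation (%) = ((L_break - L0) / L0) * 100
Step 1: Extension = 569 - 498 = 71 mm
Step 2: Elongation = (71 / 498) * 100
Step 3: Elongation = 0.14257 * 100 = 14.257% ≈ 14.3%

14.3%


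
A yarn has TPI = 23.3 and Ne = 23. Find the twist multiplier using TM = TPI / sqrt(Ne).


Formula: TM = TPI / sqrt(Ne)
Step 1: sqrt(Ne) = sqrt(23) = 4.7958
Step 2: TM = 23.3 / 4.7958 = 4.86

4.86 TM


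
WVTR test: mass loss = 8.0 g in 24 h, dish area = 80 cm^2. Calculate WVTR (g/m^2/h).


Formula: WVTR = mass_loss / (area * time)
Step 1: Convert area: 80 cm^2 = 0.008 m^2
Step 2: WVTR = 8.0 g / (0.008 m^2 * 24 h)
Step 3: WVTR = 8.0 / 0.192 = 41.7 g/m^2/h

41.7 g/m^2/h


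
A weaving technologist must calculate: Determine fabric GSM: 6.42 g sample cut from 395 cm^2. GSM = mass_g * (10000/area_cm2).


Formula: GSM = mass_g / area_m2
Step 1: Convert area: 395 cm^2 = 395 / 10000 = 0.0395 m^2
Step 2: GSM = 6.42 g / 0.0395 m^2 = 162.5 g/m^2

162.5 g/m^2


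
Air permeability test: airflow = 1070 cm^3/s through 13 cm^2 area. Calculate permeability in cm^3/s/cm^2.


Formula: Air Permeability = Airflow / Test Area
AP = 1070 cm^3/s / 13 cm^2
AP = 82.3 cm^3/s/cm^2

82.3 cm^3/s/cm^2


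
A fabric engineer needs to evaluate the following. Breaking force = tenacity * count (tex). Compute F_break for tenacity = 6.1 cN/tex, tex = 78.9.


Formula: Breaking force = Tenacity * Linear density
F = 6.1 cN/tex * 78.9 tex
F = 481.29 cN

481.29 cN


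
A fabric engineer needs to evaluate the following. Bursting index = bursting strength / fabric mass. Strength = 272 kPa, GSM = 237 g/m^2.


Formula: Bursting Index = Bursting Strength / Fabric GSM
BI = 272 kPa / 237 g/m^2
BI = 1.148 kPa/(g/m^2)

1.148 kPa/(g/m^2)


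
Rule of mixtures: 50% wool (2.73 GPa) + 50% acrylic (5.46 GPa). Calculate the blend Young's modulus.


Formula: Blend property = (fraction_A * property_A) + (fraction_B * property_B)
Step 1: Contribution A = 50/100 * 2.73 GPa = 1.365 GPa
Step 2: Contribution B = 50/100 * 5.46 GPa = 2.73 GPa
Step 3: Blend Young's modulus = 1.365 + 2.73 = 4.095 GPa

4.095 GPa


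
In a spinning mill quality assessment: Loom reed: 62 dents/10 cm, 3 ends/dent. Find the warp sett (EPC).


Formula: EPC = (dents per 10 cm * ends per dent) / 10
Step 1: Total ends per 10 cm = 62 * 3 = 186
Step 2: EPC = 186 / 10 = 18.6 ends/cm

18.6 ends/cm


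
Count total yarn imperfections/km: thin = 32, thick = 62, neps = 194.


Formula: Total = thin places + thick places + neps
Total = 32 + 62 + 194
Total = 288 imperfections/km

288 imperfections/km


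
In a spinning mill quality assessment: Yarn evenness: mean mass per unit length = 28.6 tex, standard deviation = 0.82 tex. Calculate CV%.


Formula: CV% = (standard deviation / mean) * 100
Step 1: Ratio = 0.82 / 28.6 = 0.028671
Step 2: CV% = 0.028671 * 100 = 2.8671% ≈ 2.9%

2.9%


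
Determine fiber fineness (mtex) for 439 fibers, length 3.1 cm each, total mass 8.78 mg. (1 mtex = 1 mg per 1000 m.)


Formula: fineness (mtex) = mass (mg) / total length (km) = (mass_mg / total_length_m) * 1000
Step 1: Convert fiber length: 3.1 cm = 0.031 m
Step 2: Total fiber length = 439 * 0.031 = 13.609 m
Step 3: Linear density = 8.78 mg / 13.609 m = 0.6452 mg/m
Step 4: fineness = 0.6452 * 1000 = 645.2 mtex

645.2 mtex


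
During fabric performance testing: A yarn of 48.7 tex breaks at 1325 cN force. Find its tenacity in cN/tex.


Formula: Tenacity = Breaking force / Linear density
Tenacity = 1325 cN / 48.7 tex
Tenacity = 27.21 cN/tex

27.21 cN/tex


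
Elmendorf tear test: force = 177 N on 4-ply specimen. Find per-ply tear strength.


Formula: Per-ply strength = Total force / Number of plies
Per-ply = 177 N / 4
Per-ply = 44.25 N

44.25 N


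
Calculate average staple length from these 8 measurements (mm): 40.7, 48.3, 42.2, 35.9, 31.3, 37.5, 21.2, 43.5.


Formula: Mean = sum of lengths / count
Sum = 40.7 + 48.3 + 42.2 + 35.9 + 31.3 + 37.5 + 21.2 + 43.5
Sum = 300.6 mm
Mean = 300.6 / 8 = 37.58 mm

37.58 mm


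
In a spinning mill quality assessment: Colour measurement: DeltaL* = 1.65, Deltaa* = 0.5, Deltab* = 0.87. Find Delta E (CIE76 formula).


Formula: Delta E = sqrt(dL*^2 + da*^2 + db*^2)
Step 1: dL*^2 = 1.65^2 = 2.7225
Step 2: da*^2 = 0.5^2 = 0.25
Step 3: db*^2 = 0.87^2 = 0.7569
Step 4: Sum = 2.7225 + 0.25 + 0.7569 = 3.7294
Step 5: Delta E = sqrt(3.7294) = 1.93

1.93 Delta E


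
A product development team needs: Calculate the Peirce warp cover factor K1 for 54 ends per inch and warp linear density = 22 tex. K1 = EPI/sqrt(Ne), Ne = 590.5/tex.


Formula: K1 = EPI / sqrt(Ne), with Ne = 590.5 / tex_warp
Step 1: Ne = 590.5 / 22 = 26.841
Step 2: sqrt(Ne) = sqrt(26.841) = 5.1808
Step 3: K1 = 54 / 5.1808 = 10.4

10.4


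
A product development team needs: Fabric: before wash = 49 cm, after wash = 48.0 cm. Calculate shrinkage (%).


Formula: Shrinkage% = ((L_before - L_after) / L_before) * 100
Step 1: Shrinkage = 49 - 48.0 = 1.0 cm
Step 2: Shrinkage% = (1.0 / 49) * 100
Step 3: Shrinkage% = 0.020408 * 100 = 2.0408% ≈ 2.0%

2.0%


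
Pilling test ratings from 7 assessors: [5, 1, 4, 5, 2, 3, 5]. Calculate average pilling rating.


Formula: Mean = sum / count
Sum = 5 + 1 + 4 + 5 + 2 + 3 + 5 = 25
Mean = 25 / 7 = 3.6

3.6


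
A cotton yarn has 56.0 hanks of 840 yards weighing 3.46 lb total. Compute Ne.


Formula: Ne = hanks / mass_lb
Substituting: Ne = 56.0 / 3.46
Ne = 16.2

16.2 Ne


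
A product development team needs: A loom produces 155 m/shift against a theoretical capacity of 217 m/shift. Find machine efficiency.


Formula: Efficiency% = (Actual output / Theoretical output) * 100
Efficiency% = (155 / 217) * 100
Efficiency% = 0.714286 * 100 = 71.4286% ≈ 71.4%

71.4%


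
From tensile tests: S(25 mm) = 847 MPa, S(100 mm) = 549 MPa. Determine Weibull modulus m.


Formula: m = ln(L1/L2) / ln(S2/S1)
Step 1: ln(L1/L2) = ln(25/100) = -1.38629
Step 2: S2/S1 = 549/847 = 0.64817
Step 3: ln(S2/S1) = ln(0.64817) = -0.43360
Step 4: m = -1.38629 / -0.43360 = 3.20

3.20 (Weibull m)


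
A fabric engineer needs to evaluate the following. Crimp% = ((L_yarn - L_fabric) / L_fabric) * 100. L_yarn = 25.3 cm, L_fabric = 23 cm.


Formula: Crimp% = ((L_yarn - L_fabric) / L_fabric) * 100
Step 1: Extension = 25.3 - 23 = 2.3 cm
Step 2: Crimp% = (2.3 / 23) * 100
Step 3: Crimp% = 0.1 * 100 = 10.0%

10.0%


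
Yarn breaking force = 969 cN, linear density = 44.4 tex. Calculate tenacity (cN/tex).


Formula: Tenacity = Breaking force / Linear density
Tenacity = 969 cN / 44.4 tex
Tenacity = 21.82 cN/tex

21.82 cN/tex


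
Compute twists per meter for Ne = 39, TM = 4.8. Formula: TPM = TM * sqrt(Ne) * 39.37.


Formula: TPM = TM * sqrt(Ne) * 39.37
Step 1: sqrt(Ne) = sqrt(39) = 6.245
Step 2: TM * sqrt(Ne) = 4.8 * 6.245 = 29.976
Step 3: TPM = 29.976 * 39.37 = 1180 twists/m

1180 twists/m


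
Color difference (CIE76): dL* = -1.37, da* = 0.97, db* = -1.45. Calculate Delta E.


Formula: Delta E = sqrt(dL*^2 + da*^2 + db*^2)
Step 1: dL*^2 = (-1.37)^2 = 1.8769
Step 2: da*^2 = 0.97^2 = 0.9409
Step 3: db*^2 = (-1.45)^2 = 2.1025
Step 4: Sum = 1.8769 + 0.9409 + 2.1025 = 4.9203
Step 5: Delta E = sqrt(4.9203) = 2.22

2.22 Delta E


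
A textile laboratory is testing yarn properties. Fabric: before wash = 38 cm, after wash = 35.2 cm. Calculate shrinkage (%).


Formula: Shrinkage% = ((L_before - L_after) / L_before) * 100
Step 1: Shrinkage = 38 - 35.2 = 2.8 cm
Step 2: Shrinkage% = (2.8 / 38) * 100
Step 3: Shrinkage% = 0.073684 * 100 = 7.3684% ≈ 7.4%

7.4%


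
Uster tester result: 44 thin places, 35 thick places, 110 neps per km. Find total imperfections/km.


Formula: Total = thin places + thick places + neps
Total = 44 + 35 + 110
Total = 189 imperfections/km

189 imperfections/km


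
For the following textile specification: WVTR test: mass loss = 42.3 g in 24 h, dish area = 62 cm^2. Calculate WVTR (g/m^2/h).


Formula: WVTR = mass_loss / (area * time)
Step 1: Convert area: 62 cm^2 = 0.0062 m^2
Step 2: WVTR = 42.3 g / (0.0062 m^2 * 24 h)
Step 3: WVTR = 42.3 / 0.1488 = 284.3 g/m^2/h

284.3 g/m^2/h


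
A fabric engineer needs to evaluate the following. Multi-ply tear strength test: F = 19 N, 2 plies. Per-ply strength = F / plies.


Formula: Per-ply strength = Total force / Number of plies
Per-ply = 19 N / 2
Per-ply = 9.5 N

9.5 N


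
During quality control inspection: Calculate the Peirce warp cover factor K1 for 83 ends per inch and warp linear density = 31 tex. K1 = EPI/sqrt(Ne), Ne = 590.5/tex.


Formula: K1 = EPI / sqrt(Ne), with Ne = 590.5 / tex_warp
Step 1: Ne = 590.5 / 31 = 19.048
Step 2: sqrt(Ne) = sqrt(19.048) = 4.3644
Step 3: K1 = 83 / 4.3644 = 19.0

19.0


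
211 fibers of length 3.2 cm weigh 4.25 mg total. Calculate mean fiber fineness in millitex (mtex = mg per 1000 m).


Formula: fineness (mtex) = mass (mg) / total length (km) = (mass_mg / total_length_m) * 1000
Step 1: Convert fiber length: 3.2 cm = 0.032 m
Step 2: Total fiber length = 211 * 0.032 = 6.752 m
Step 3: Linear density = 4.25 mg / 6.752 m = 0.6294 mg/m
Step 4: fineness = 0.6294 * 1000 = 629.4 mtex

629.4 mtex


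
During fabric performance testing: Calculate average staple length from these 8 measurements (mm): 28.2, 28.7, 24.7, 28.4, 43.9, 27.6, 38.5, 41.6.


Formula: Mean = sum of lengths / count
Sum = 28.2 + 28.7 + 24.7 + 28.4 + 43.9 + 27.6 + 38.5 + 41.6
Sum = 261.6 mm
Mean = 261.6 / 8 = 32.70 mm

32.70 mm


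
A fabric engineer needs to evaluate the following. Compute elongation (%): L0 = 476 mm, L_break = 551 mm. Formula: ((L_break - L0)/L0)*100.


Formula: Elongation (%) = ((L_break - L0) / L0) * 100
Step 1: Extension = 551 - 476 = 75 mm
Step 2: Elongation = (75 / 476) * 100
Step 3: Elongation = 0.157563 * 100 = 15.7563% ≈ 15.8%

15.8%


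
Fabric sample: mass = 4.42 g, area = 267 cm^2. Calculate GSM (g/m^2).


Formula: GSM = mass_g / area_m2
Step 1: Convert area: 267 cm^2 = 267 / 10000 = 0.0267 m^2
Step 2: GSM = 4.42 g / 0.0267 m^2 = 165.5 g/m^2

165.5 g/m^2


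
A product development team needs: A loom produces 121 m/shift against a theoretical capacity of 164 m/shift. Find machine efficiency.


Formula: Efficiency% = (Actual output / Theoretical output) * 100
Efficiency% = (121 / 164) * 100
Efficiency% = 0.737805 * 100 = 73.7805% ≈ 73.8%

73.8%


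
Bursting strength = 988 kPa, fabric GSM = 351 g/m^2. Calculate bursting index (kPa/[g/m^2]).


Formula: Bursting Index = Bursting Strength / Fabric GSM
BI = 988 kPa / 351 g/m^2
BI = 2.815 kPa/(g/m^2)

2.815 kPa/(g/m^2)


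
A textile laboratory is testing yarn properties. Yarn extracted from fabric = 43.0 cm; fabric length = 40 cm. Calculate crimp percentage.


Formula: Crimp% = ((L_yarn - L_fabric) / L_fabric) * 100
Step 1: Extension = 43.0 - 40 = 3.0 cm
Step 2: Crimp% = (3.0 / 40) * 100
Step 3: Crimp% = 0.075 * 100 = 7.5%

7.5%


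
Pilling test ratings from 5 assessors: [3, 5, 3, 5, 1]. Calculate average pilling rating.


Formula: Mean = sum / count
Sum = 3 + 5 + 3 + 5 + 1 = 17
Mean = 17 / 5 = 3.4

3.4


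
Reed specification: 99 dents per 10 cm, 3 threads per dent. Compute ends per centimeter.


Formula: EPC = (dents per 10 cm * ends per dent) / 10
Step 1: Total ends per 10 cm = 99 * 3 = 297
Step 2: EPC = 297 / 10 = 29.7 ends/cm

29.7 ends/cm


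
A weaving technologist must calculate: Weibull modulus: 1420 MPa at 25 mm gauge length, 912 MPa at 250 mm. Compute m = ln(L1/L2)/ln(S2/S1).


Formula: m = ln(L1/L2) / ln(S2/S1)
Step 1: ln(L1/L2) = ln(25/250) = -2.30259
Step 2: S2/S1 = 912/1420 = 0.64225
Step 3: ln(S2/S1) = ln(0.64225) = -0.44278
Step 4: m = -2.30259 / -0.44278 = 5.20

5.20 (Weibull m)


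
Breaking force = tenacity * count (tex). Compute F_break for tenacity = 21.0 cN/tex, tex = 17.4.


Formula: Breaking force = Tenacity * Linear density
F = 21.0 cN/tex * 17.4 tex
F = 365.40 cN

365.40 cN


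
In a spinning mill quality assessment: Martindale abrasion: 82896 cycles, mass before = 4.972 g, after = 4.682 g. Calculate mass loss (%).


Formula: Mass loss% = ((m_before - m_after) / m_before) * 100
Step 1: Mass loss = 4.972 - 4.682 = 0.29 g
Step 2: Ratio = 0.29 / 4.972 = 0.0583266
Step 3: Mass loss% = 0.0583266 * 100 = 5.83266% ≈ 5.83%

5.83%


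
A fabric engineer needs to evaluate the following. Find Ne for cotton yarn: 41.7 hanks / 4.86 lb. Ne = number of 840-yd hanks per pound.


Formula: Ne = hanks / mass_lb
Substituting: Ne = 41.7 / 4.86
Ne = 8.6

8.6 Ne


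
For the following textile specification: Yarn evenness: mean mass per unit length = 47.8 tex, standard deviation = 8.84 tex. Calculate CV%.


Formula: CV% = (standard deviation / mean) * 100
Step 1: Ratio = 8.84 / 47.8 = 0.184937
Step 2: CV% = 0.184937 * 100 = 18.4937% ≈ 18.5%

18.5%


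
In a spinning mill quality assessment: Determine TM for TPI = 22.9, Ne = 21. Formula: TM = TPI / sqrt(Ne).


Formula: TM = TPI / sqrt(Ne)
Step 1: sqrt(Ne) = sqrt(21) = 4.5826
Step 2: TM = 22.9 / 4.5826 = 5.00

5.00 TM


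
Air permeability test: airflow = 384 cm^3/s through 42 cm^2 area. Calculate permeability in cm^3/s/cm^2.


Formula: Air Permeability = Airflow / Test Area
AP = 384 cm^3/s / 42 cm^2
AP = 9.1 cm^3/s/cm^2

9.1 cm^3/s/cm^2


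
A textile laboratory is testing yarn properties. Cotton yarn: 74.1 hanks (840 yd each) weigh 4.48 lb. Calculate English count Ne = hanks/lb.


Formula: Ne = hanks / mass_lb
Substituting: Ne = 74.1 / 4.48
Ne = 16.5

16.5 Ne


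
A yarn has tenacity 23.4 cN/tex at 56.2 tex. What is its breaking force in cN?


Formula: Breaking force = Tenacity * Linear density
F = 23.4 cN/tex * 56.2 tex
F = 1315.08 cN

1315.08 cN


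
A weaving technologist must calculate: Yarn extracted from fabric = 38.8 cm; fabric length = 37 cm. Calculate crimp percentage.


Formula: Crimp% = ((L_yarn - L_fabric) / L_fabric) * 100
Step 1: Extension = 38.8 - 37 = 1.8 cm
Step 2: Crimp% = (1.8 / 37) * 100
Step 3: Crimp% = 0.048649 * 100 = 4.8649% ≈ 4.9%

4.9%


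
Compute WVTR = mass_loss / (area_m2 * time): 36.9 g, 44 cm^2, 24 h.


Formula: WVTR = mass_loss / (area * time)
Step 1: Convert area: 44 cm^2 = 0.0044 m^2
Step 2: WVTR = 36.9 g / (0.0044 m^2 * 24 h)
Step 3: WVTR = 36.9 / 0.1056 = 349.4 g/m^2/h

349.4 g/m^2/h


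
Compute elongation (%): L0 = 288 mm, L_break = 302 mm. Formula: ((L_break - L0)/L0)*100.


Formula: Elongation (%) = ((L_break - L0) / L0) * 100
Step 1: Extension = 302 - 288 = 14 mm
Step 2: Elongation = (14 / 288) * 100
Step 3: Elongation = 0.048611 * 100 = 4.8611% ≈ 4.9%

4.9%


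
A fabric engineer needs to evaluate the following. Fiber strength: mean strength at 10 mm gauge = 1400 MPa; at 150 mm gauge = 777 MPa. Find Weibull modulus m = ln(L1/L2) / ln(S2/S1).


Formula: m = ln(L1/L2) / ln(S2/S1)
Step 1: ln(L1/L2) = ln(10/150) = -2.70805
Step 2: S2/S1 = 777/1400 = 0.555
Step 3: ln(S2/S1) = ln(0.555) = -0.58879
Step 4: m = -2.70805 / -0.58879 = 4.60

4.60 (Weibull m)


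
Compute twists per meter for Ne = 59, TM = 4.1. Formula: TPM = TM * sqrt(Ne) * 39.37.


Formula: TPM = TM * sqrt(Ne) * 39.37
Step 1: sqrt(Ne) = sqrt(59) = 7.6811
Step 2: TM * sqrt(Ne) = 4.1 * 7.6811 = 31.4925
Step 3: TPM = 31.4925 * 39.37 = 1240 twists/m

1240 twists/m


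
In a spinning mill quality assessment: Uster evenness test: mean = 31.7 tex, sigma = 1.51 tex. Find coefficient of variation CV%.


Formula: CV% = (standard deviation / mean) * 100
Step 1: Ratio = 1.51 / 31.7 = 0.047634
Step 2: CV% = 0.047634 * 100 = 4.7634% ≈ 4.8%

4.8%


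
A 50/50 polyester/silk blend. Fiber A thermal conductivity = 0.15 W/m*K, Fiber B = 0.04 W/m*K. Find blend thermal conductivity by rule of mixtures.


Formula: Blend property = (fraction_A * property_A) + (fraction_B * property_B)
Step 1: Contribution A = 50/100 * 0.15 W/m*K = 0.075 W/m*K
Step 2: Contribution B = 50/100 * 0.04 W/m*K = 0.02 W/m*K
Step 3: Blend thermal conductivity = 0.075 + 0.02 = 0.095 W/m*K

0.095 W/m*K


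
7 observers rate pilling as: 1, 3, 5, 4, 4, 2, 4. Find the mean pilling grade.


Formula: Mean = sum / count
Sum = 1 + 3 + 5 + 4 + 4 + 2 + 4 = 23
Mean = 23 / 7 = 3.3

3.3


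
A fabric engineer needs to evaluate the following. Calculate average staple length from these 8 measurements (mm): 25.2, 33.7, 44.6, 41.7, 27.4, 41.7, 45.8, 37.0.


Formula: Mean = sum of lengths / count
Sum = 25.2 + 33.7 + 44.6 + 41.7 + 27.4 + 41.7 + 45.8 + 37.0
Sum = 297.1 mm
Mean = 297.1 / 8 = 37.14 mm

37.14 mm


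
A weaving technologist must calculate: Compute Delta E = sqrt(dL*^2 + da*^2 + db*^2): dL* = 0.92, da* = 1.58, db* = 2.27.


Formula: Delta E = sqrt(dL*^2 + da*^2 + db*^2)
Step 1: dL*^2 = 0.92^2 = 0.8464
Step 2: da*^2 = 1.58^2 = 2.4964
Step 3: db*^2 = 2.27^2 = 5.1529
Step 4: Sum = 0.8464 + 2.4964 + 5.1529 = 8.4957
Step 5: Delta E = sqrt(8.4957) = 2.91

2.91 Delta E


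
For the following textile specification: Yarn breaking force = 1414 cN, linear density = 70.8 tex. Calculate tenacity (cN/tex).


Formula: Tenacity = Breaking force / Linear density
Tenacity = 1414 cN / 70.8 tex
Tenacity = 19.97 cN/tex

19.97 cN/tex


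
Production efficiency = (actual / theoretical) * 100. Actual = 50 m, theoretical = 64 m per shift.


Formula: Efficiency% = (Actual output / Theoretical output) * 100
Efficiency% = (50 / 64) * 100
Efficiency% = 0.78125 * 100 = 78.125% ≈ 78.1%

78.1%


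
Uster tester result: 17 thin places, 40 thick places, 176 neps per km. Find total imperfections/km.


Formula: Total = thin places + thick places + neps
Total = 17 + 40 + 176
Total = 233 imperfections/km

233 imperfections/km


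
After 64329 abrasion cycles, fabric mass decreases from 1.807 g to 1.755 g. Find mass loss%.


Formula: Mass loss% = ((m_before - m_after) / m_before) * 100
Step 1: Mass loss = 1.807 - 1.755 = 0.052 g
Step 2: Ratio = 0.052 / 1.807 = 0.028777
Step 3: Mass loss% = 0.028777 * 100 = 2.8777% ≈ 2.88%

2.88%


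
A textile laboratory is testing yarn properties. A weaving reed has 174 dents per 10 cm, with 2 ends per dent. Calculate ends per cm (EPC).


Formula: EPC = (dents per 10 cm * ends per dent) / 10
Step 1: Total ends per 10 cm = 174 * 2 = 348
Step 2: EPC = 348 / 10 = 34.8 ends/cm

34.8 ends/cm


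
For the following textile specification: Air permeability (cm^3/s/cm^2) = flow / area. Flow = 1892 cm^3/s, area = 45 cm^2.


Formula: Air Permeability = Airflow / Test Area
AP = 1892 cm^3/s / 45 cm^2
AP = 42.0 cm^3/s/cm^2

42.0 cm^3/s/cm^2


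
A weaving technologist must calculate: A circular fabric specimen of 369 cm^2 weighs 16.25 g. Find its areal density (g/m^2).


Formula: GSM = mass_g / area_m2
Step 1: Convert area: 369 cm^2 = 369 / 10000 = 0.0369 m^2
Step 2: GSM = 16.25 g / 0.0369 m^2 = 440.4 g/m^2

440.4 g/m^2


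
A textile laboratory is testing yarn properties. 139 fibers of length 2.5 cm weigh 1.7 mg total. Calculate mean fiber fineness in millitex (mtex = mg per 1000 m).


Formula: fineness (mtex) = mass (mg) / total length (km) = (mass_mg / total_length_m) * 1000
Step 1: Convert fiber length: 2.5 cm = 0.025 m
Step 2: Total fiber length = 139 * 0.025 = 3.475 m
Step 3: Linear density = 1.7 mg / 3.475 m = 0.4892 mg/m
Step 4: fineness = 0.4892 * 1000 = 489.2 mtex

489.2 mtex


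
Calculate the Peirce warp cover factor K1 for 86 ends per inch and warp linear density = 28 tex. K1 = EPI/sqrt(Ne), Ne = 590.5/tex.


Formula: K1 = EPI / sqrt(Ne), with Ne = 590.5 / tex_warp
Step 1: Ne = 590.5 / 28 = 21.089
Step 2: sqrt(Ne) = sqrt(21.089) = 4.5923
Step 3: K1 = 86 / 4.5923 = 18.7

18.7


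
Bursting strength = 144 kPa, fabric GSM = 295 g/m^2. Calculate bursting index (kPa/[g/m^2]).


Formula: Bursting Index = Bursting Strength / Fabric GSM
BI = 144 kPa / 295 g/m^2
BI = 0.488 kPa/(g/m^2)

0.488 kPa/(g/m^2)


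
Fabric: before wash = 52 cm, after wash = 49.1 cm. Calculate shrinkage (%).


Formula: Shrinkage% = ((L_before - L_after) / L_before) * 100
Step 1: Shrinkage = 52 - 49.1 = 2.9 cm
Step 2: Shrinkage% = (2.9 / 52) * 100
Step 3: Shrinkage% = 0.055769 * 100 = 5.5769% ≈ 5.6%

5.6%


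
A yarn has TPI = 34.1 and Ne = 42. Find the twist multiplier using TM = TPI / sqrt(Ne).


Formula: TM = TPI / sqrt(Ne)
Step 1: sqrt(Ne) = sqrt(42) = 6.4807
Step 2: TM = 34.1 / 6.4807 = 5.26

5.26 TM


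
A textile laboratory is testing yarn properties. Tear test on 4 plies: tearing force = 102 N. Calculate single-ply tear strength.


Formula: Per-ply strength = Total force / Number of plies
Per-ply = 102 N / 4
Per-ply = 25.5 N

25.5 N


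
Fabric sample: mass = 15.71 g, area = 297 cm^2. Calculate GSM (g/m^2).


Formula: GSM = mass_g / area_m2
Step 1: Convert area: 297 cm^2 = 297 / 10000 = 0.0297 m^2
Step 2: GSM = 15.71 g / 0.0297 m^2 = 529.0 g/m^2

529.0 g/m^2


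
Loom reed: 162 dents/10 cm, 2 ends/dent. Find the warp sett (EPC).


Formula: EPC = (dents per 10 cm * ends per dent) / 10
Step 1: Total ends per 10 cm = 162 * 2 = 324
Step 2: EPC = 324 / 10 = 32.4 ends/cm

32.4 ends/cm


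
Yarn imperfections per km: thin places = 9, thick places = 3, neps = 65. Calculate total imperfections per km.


Formula: Total = thin places + thick places + neps
Total = 9 + 3 + 65
Total = 77 imperfections/km

77 imperfections/km


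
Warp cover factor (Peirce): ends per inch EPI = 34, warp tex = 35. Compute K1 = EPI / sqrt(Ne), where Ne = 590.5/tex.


Formula: K1 = EPI / sqrt(Ne), with Ne = 590.5 / tex_warp
Step 1: Ne = 590.5 / 35 = 16.871
Step 2: sqrt(Ne) = sqrt(16.871) = 4.1074
Step 3: K1 = 34 / 4.1074 = 8.3

8.3


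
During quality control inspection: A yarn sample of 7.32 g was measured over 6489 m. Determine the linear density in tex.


Formula: Tex = (mass_g / length_m) * 1000
Substituting: Tex = (7.32 / 6489) * 1000
Intermediate: 7.32 / 6489 = 0.00112806 g/m
Tex = 0.00112806 * 1000 = 1.13 tex

1.13 tex


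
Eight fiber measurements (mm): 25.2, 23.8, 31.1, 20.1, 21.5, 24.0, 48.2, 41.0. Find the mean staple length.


Formula: Mean = sum of lengths / count
Sum = 25.2 + 23.8 + 31.1 + 20.1 + 21.5 + 24.0 + 48.2 + 41.0
Sum = 234.9 mm
Mean = 234.9 / 8 = 29.36 mm

29.36 mm


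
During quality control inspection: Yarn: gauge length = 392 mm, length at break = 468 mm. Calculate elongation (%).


Formula: Elongation (%) = ((L_break - L0) / L0) * 100
Step 1: Extension = 468 - 392 = 76 mm
Step 2: Elongation = (76 / 392) * 100
Step 3: Elongation = 0.193878 * 100 = 19.3878% ≈ 19.4%

19.4%


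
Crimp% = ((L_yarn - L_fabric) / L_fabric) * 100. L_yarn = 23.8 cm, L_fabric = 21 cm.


Formula: Crimp% = ((L_yarn - L_fabric) / L_fabric) * 100
Step 1: Extension = 23.8 - 21 = 2.8 cm
Step 2: Crimp% = (2.8 / 21) * 100
Step 3: Crimp% = 0.133333 * 100 = 13.3333% ≈ 13.3%

13.3%


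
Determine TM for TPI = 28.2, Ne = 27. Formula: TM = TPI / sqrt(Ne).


Formula: TM = TPI / sqrt(Ne)
Step 1: sqrt(Ne) = sqrt(27) = 5.1962
Step 2: TM = 28.2 / 5.1962 = 5.43

5.43 TM


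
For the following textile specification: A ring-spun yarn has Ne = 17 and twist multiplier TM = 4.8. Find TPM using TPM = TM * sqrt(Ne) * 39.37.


Formula: TPM = TM * sqrt(Ne) * 39.37
Step 1: sqrt(Ne) = sqrt(17) = 4.1231
Step 2: TM * sqrt(Ne) = 4.8 * 4.1231 = 19.7909
Step 3: TPM = 19.7909 * 39.37 = 779 twists/m

779 twists/m


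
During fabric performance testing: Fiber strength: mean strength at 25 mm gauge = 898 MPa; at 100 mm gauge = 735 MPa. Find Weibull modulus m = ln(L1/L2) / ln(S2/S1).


Formula: m = ln(L1/L2) / ln(S2/S1)
Step 1: ln(L1/L2) = ln(25/100) = -1.38629
Step 2: S2/S1 = 735/898 = 0.81849
Step 3: ln(S2/S1) = ln(0.81849) = -0.20029
Step 4: m = -1.38629 / -0.20029 = 6.92

6.92 (Weibull m)


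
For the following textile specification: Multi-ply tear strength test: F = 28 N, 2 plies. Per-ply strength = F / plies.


Formula: Per-ply strength = Total force / Number of plies
Per-ply = 28 N / 2
Per-ply = 14 N

14 N


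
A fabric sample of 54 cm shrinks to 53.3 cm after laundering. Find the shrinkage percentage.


Formula: Shrinkage% = ((L_before - L_after) / L_before) * 100
Step 1: Shrinkage = 54 - 53.3 = 0.7 cm
Step 2: Shrinkage% = (0.7 / 54) * 100
Step 3: Shrinkage% = 0.012963 * 100 = 1.2963% ≈ 1.3%

1.3%


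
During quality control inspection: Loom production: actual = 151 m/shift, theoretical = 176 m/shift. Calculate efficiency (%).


Formula: Efficiency% = (Actual output / Theoretical output) * 100
Efficiency% = (151 / 176) * 100
Efficiency% = 0.857955 * 100 = 85.7955% ≈ 85.8%

85.8%


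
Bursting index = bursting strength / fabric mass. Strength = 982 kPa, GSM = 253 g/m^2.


Formula: Bursting Index = Bursting Strength / Fabric GSM
BI = 982 kPa / 253 g/m^2
BI = 3.881 kPa/(g/m^2)

3.881 kPa/(g/m^2)


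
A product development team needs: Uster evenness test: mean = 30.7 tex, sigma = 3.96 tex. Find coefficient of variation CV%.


Formula: CV% = (standard deviation / mean) * 100
Step 1: Ratio = 3.96 / 30.7 = 0.12899
Step 2: CV% = 0.12899 * 100 = 12.899% ≈ 12.9%

12.9%


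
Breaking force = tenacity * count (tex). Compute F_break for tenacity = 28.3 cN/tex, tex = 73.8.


Formula: Breaking force = Tenacity * Linear density
F = 28.3 cN/tex * 73.8 tex
F = 2088.54 cN

2088.54 cN


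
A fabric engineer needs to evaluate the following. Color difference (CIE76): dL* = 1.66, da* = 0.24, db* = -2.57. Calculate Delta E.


Formula: Delta E = sqrt(dL*^2 + da*^2 + db*^2)
Step 1: dL*^2 = 1.66^2 = 2.7556
Step 2: da*^2 = 0.24^2 = 0.0576
Step 3: db*^2 = (-2.57)^2 = 6.6049
Step 4: Sum = 2.7556 + 0.0576 + 6.6049 = 9.4181
Step 5: Delta E = sqrt(9.4181) = 3.07

3.07 Delta E


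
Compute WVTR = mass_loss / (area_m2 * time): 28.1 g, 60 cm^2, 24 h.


Formula: WVTR = mass_loss / (area * time)
Step 1: Convert area: 60 cm^2 = 0.006 m^2
Step 2: WVTR = 28.1 g / (0.006 m^2 * 24 h)
Step 3: WVTR = 28.1 / 0.144 = 195.1 g/m^2/h

195.1 g/m^2/h


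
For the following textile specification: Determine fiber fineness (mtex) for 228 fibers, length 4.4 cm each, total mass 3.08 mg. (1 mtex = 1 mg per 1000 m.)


Formula: fineness (mtex) = mass (mg) / total length (km) = (mass_mg / total_length_m) * 1000
Step 1: Convert fiber length: 4.4 cm = 0.044 m
Step 2: Total fiber length = 228 * 0.044 = 10.032 m
Step 3: Linear density = 3.08 mg / 10.032 m = 0.3070 mg/m
Step 4: fineness = 0.3070 * 1000 = 307.0 mtex

307.0 mtex


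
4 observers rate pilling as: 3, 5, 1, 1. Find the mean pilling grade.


Formula: Mean = sum / count
Sum = 3 + 5 + 1 + 1 = 10
Mean = 10 / 4 = 2.5

2.5


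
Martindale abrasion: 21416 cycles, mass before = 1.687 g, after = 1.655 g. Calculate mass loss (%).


Formula: Mass loss% = ((m_before - m_after) / m_before) * 100
Step 1: Mass loss = 1.687 - 1.655 = 0.032 g
Step 2: Ratio = 0.032 / 1.687 = 0.0189686
Step 3: Mass loss% = 0.0189686 * 100 = 1.89686% ≈ 1.90%

1.90%


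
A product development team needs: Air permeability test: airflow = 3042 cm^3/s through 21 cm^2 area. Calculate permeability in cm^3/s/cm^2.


Formula: Air Permeability = Airflow / Test Area
AP = 3042 cm^3/s / 21 cm^2
AP = 144.9 cm^3/s/cm^2

144.9 cm^3/s/cm^2


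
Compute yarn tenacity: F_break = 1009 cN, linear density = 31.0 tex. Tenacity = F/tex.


Formula: Tenacity = Breaking force / Linear density
Tenacity = 1009 cN / 31.0 tex
Tenacity = 32.55 cN/tex

32.55 cN/tex


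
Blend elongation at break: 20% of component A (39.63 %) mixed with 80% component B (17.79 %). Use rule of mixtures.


Formula: Blend property = (fraction_A * property_A) + (fraction_B * property_B)
Step 1: Contribution A = 20/100 * 39.63 % = 7.926 %
Step 2: Contribution B = 80/100 * 17.79 % = 14.232 %
Step 3: Blend elongation at break = 7.926 + 14.232 = 22.158 %

22.158 %


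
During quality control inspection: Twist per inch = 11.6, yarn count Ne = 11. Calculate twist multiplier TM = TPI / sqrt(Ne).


Formula: TM = TPI / sqrt(Ne)
Step 1: sqrt(Ne) = sqrt(11) = 3.3166
Step 2: TM = 11.6 / 3.3166 = 3.50

3.50 TM


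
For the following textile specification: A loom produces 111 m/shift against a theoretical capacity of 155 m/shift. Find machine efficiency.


Formula: Efficiency% = (Actual output / Theoretical output) * 100
Efficiency% = (111 / 155) * 100
Efficiency% = 0.716129 * 100 = 71.6129% ≈ 71.6%

71.6%


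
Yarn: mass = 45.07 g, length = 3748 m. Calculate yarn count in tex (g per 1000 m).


Formula: Tex = (mass_g / length_m) * 1000
Substituting: Tex = (45.07 / 3748) * 1000
Intermediate: 45.07 / 3748 = 0.01202508 g/m
Tex = 0.01202508 * 1000 = 12.03 tex

12.03 tex


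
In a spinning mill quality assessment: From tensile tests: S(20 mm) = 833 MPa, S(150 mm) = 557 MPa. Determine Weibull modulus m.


Formula: m = ln(L1/L2) / ln(S2/S1)
Step 1: ln(L1/L2) = ln(20/150) = -2.01490
Step 2: S2/S1 = 557/833 = 0.66867
Step 3: ln(S2/S1) = ln(0.66867) = -0.40246
Step 4: m = -2.01490 / -0.40246 = 5.01

5.01 (Weibull m)


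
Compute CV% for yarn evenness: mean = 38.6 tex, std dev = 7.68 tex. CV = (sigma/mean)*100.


Formula: CV% = (standard deviation / mean) * 100
Step 1: Ratio = 7.68 / 38.6 = 0.198964
Step 2: CV% = 0.198964 * 100 = 19.8964% ≈ 19.9%

19.9%


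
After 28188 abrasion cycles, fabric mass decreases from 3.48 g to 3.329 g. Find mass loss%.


Formula: Mass loss% = ((m_before - m_after) / m_before) * 100
Step 1: Mass loss = 3.48 - 3.329 = 0.151 g
Step 2: Ratio = 0.151 / 3.48 = 0.0433908
Step 3: Mass loss% = 0.0433908 * 100 = 4.33908% ≈ 4.34%

4.34%


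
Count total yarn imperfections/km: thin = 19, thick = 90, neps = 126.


Formula: Total = thin places + thick places + neps
Total = 19 + 90 + 126
Total = 235 imperfections/km

235 imperfections/km


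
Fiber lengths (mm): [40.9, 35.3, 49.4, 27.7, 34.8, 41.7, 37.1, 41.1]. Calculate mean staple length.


Formula: Mean = sum of lengths / count
Sum = 40.9 + 35.3 + 49.4 + 27.7 + 34.8 + 41.7 + 37.1 + 41.1
Sum = 308.0 mm
Mean = 308.0 / 8 = 38.50 mm

38.50 mm


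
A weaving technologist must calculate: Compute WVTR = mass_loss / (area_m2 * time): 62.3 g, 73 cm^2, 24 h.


Formula: WVTR = mass_loss / (area * time)
Step 1: Convert area: 73 cm^2 = 0.0073 m^2
Step 2: WVTR = 62.3 g / (0.0073 m^2 * 24 h)
Step 3: WVTR = 62.3 / 0.1752 = 355.6 g/m^2/h

355.6 g/m^2/h


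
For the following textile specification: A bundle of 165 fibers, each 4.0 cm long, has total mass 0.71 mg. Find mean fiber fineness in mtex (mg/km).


Formula: fineness (mtex) = mass (mg) / total length (km) = (mass_mg / total_length_m) * 1000
Step 1: Convert fiber length: 4.0 cm = 0.04 m
Step 2: Total fiber length = 165 * 0.04 = 6.6 m
Step 3: Linear density = 0.71 mg / 6.6 m = 0.1076 mg/m
Step 4: fineness = 0.1076 * 1000 = 107.6 mtex

107.6 mtex


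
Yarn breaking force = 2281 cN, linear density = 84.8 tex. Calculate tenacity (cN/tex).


Formula: Tenacity = Breaking force / Linear density
Tenacity = 2281 cN / 84.8 tex
Tenacity = 26.90 cN/tex

26.90 cN/tex


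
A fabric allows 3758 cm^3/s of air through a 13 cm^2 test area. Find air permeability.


Formula: Air Permeability = Airflow / Test Area
AP = 3758 cm^3/s / 13 cm^2
AP = 289.1 cm^3/s/cm^2

289.1 cm^3/s/cm^2


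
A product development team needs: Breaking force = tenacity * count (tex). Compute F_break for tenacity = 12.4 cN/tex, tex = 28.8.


Formula: Breaking force = Tenacity * Linear density
F = 12.4 cN/tex * 28.8 tex
F = 357.12 cN

357.12 cN


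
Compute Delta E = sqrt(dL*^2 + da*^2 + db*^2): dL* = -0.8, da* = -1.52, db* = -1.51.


Formula: Delta E = sqrt(dL*^2 + da*^2 + db*^2)
Step 1: dL*^2 = (-0.8)^2 = 0.64
Step 2: da*^2 = (-1.52)^2 = 2.3104
Step 3: db*^2 = (-1.51)^2 = 2.2801
Step 4: Sum = 0.64 + 2.3104 + 2.2801 = 5.2305
Step 5: Delta E = sqrt(5.2305) = 2.29

2.29 Delta E


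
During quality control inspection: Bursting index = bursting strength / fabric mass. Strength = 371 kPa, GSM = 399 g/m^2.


Formula: Bursting Index = Bursting Strength / Fabric GSM
BI = 371 kPa / 399 g/m^2
BI = 0.930 kPa/(g/m^2)

0.930 kPa/(g/m^2)


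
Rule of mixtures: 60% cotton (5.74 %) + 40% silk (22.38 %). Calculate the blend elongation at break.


Formula: Blend property = (fraction_A * property_A) + (fraction_B * property_B)
Step 1: Contribution A = 60/100 * 5.74 % = 3.444 %
Step 2: Contribution B = 40/100 * 22.38 % = 8.952 %
Step 3: Blend elongation at break = 3.444 + 8.952 = 12.396 %

12.396 %


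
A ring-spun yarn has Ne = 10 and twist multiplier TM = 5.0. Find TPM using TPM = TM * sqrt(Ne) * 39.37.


Formula: TPM = TM * sqrt(Ne) * 39.37
Step 1: sqrt(Ne) = sqrt(10) = 3.1623
Step 2: TM * sqrt(Ne) = 5.0 * 3.1623 = 15.8115
Step 3: TPM = 15.8115 * 39.37 = 622 twists/m

622 twists/m


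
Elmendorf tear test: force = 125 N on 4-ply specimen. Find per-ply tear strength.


Formula: Per-ply strength = Total force / Number of plies
Per-ply = 125 N / 4
Per-ply = 31.25 N

31.25 N


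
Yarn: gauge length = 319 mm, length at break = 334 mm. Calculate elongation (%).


Formula: Elongation (%) = ((L_break - L0) / L0) * 100
Step 1: Extension = 334 - 319 = 15 mm
Step 2: Elongation = (15 / 319) * 100
Step 3: Elongation = 0.047022 * 100 = 4.7022% ≈ 4.7%

4.7%


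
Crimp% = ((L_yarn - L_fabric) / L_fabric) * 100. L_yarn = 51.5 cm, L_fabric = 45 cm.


Formula: Crimp% = ((L_yarn - L_fabric) / L_fabric) * 100
Step 1: Extension = 51.5 - 45 = 6.5 cm
Step 2: Crimp% = (6.5 / 45) * 100
Step 3: Crimp% = 0.144444 * 100 = 14.4444% ≈ 14.4%

14.4%


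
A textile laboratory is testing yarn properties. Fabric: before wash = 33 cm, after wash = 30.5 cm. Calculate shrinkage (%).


Formula: Shrinkage% = ((L_before - L_after) / L_before) * 100
Step 1: Shrinkage = 33 - 30.5 = 2.5 cm
Step 2: Shrinkage% = (2.5 / 33) * 100
Step 3: Shrinkage% = 0.075758 * 100 = 7.5758% ≈ 7.6%

7.6%


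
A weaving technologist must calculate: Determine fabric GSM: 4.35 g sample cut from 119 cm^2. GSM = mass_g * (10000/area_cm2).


Formula: GSM = mass_g / area_m2
Step 1: Convert area: 119 cm^2 = 119 / 10000 = 0.0119 m^2
Step 2: GSM = 4.35 g / 0.0119 m^2 = 365.5 g/m^2

365.5 g/m^2


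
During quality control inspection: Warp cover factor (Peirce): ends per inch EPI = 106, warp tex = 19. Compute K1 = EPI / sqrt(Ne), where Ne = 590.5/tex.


Formula: K1 = EPI / sqrt(Ne), with Ne = 590.5 / tex_warp
Step 1: Ne = 590.5 / 19 = 31.079
Step 2: sqrt(Ne) = sqrt(31.079) = 5.5749
Step 3: K1 = 106 / 5.5749 = 19.0

19.0


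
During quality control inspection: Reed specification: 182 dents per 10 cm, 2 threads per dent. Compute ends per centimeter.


Formula: EPC = (dents per 10 cm * ends per dent) / 10
Step 1: Total ends per 10 cm = 182 * 2 = 364
Step 2: EPC = 364 / 10 = 36.4 ends/cm

36.4 ends/cm


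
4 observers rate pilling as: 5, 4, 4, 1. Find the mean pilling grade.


Formula: Mean = sum / count
Sum = 5 + 4 + 4 + 1 = 14
Mean = 14 / 4 = 3.5

3.5


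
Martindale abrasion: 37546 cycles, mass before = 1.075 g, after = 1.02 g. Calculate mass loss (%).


Formula: Mass loss% = ((m_before - m_after) / m_before) * 100
Step 1: Mass loss = 1.075 - 1.02 = 0.055 g
Step 2: Ratio = 0.055 / 1.075 = 0.0511628
Step 3: Mass loss% = 0.0511628 * 100 = 5.11628% ≈ 5.12%

5.12%


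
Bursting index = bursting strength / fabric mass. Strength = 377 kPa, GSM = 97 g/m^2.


Formula: Bursting Index = Bursting Strength / Fabric GSM
BI = 377 kPa / 97 g/m^2
BI = 3.887 kPa/(g/m^2)

3.887 kPa/(g/m^2)


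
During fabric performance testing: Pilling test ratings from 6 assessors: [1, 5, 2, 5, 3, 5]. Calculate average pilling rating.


Formula: Mean = sum / count
Sum = 1 + 5 + 2 + 5 + 3 + 5 = 21
Mean = 21 / 6 = 3.5

3.5


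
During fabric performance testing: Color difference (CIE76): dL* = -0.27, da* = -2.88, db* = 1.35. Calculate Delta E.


Formula: Delta E = sqrt(dL*^2 + da*^2 + db*^2)
Step 1: dL*^2 = (-0.27)^2 = 0.0729
Step 2: da*^2 = (-2.88)^2 = 8.2944
Step 3: db*^2 = 1.35^2 = 1.8225
Step 4: Sum = 0.0729 + 8.2944 + 1.8225 = 10.1898
Step 5: Delta E = sqrt(10.1898) = 3.19

3.19 Delta E


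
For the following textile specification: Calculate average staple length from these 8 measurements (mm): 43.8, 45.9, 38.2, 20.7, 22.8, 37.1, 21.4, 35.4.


Formula: Mean = sum of lengths / count
Sum = 43.8 + 45.9 + 38.2 + 20.7 + 22.8 + 37.1 + 21.4 + 35.4
Sum = 265.3 mm
Mean = 265.3 / 8 = 33.16 mm

33.16 mm


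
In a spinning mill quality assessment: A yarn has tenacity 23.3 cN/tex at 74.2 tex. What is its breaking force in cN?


Formula: Breaking force = Tenacity * Linear density
F = 23.3 cN/tex * 74.2 tex
F = 1728.86 cN

1728.86 cN


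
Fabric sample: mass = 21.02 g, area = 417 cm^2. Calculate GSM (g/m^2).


Formula: GSM = mass_g / area_m2
Step 1: Convert area: 417 cm^2 = 417 / 10000 = 0.0417 m^2
Step 2: GSM = 21.02 g / 0.0417 m^2 = 504.1 g/m^2

504.1 g/m^2


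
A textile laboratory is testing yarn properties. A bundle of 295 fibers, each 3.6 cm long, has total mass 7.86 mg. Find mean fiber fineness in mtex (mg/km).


Formula: fineness (mtex) = mass (mg) / total length (km) = (mass_mg / total_length_m) * 1000
Step 1: Convert fiber length: 3.6 cm = 0.036 m
Step 2: Total fiber length = 295 * 0.036 = 10.62 m
Step 3: Linear density = 7.86 mg / 10.62 m = 0.7401 mg/m
Step 4: fineness = 0.7401 * 1000 = 740.1 mtex

740.1 mtex


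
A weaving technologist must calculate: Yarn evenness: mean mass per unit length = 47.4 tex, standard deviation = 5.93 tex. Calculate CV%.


Formula: CV% = (standard deviation / mean) * 100
Step 1: Ratio = 5.93 / 47.4 = 0.125105
Step 2: CV% = 0.125105 * 100 = 12.5105% ≈ 12.5%

12.5%
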